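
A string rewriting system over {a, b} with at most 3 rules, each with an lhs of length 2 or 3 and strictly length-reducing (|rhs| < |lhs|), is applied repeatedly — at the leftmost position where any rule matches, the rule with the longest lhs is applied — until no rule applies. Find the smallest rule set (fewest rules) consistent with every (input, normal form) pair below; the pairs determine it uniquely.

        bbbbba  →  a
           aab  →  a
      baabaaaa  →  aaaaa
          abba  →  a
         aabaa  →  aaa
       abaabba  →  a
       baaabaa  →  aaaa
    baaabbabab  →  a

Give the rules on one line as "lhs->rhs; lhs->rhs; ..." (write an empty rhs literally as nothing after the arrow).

ab->; ba->a

  | bbbbba => bbbba => bbba => bba => ba => a
  | aab => a
  | baabaaaa => aabaaaa => aaaaa
  | abba => ba => a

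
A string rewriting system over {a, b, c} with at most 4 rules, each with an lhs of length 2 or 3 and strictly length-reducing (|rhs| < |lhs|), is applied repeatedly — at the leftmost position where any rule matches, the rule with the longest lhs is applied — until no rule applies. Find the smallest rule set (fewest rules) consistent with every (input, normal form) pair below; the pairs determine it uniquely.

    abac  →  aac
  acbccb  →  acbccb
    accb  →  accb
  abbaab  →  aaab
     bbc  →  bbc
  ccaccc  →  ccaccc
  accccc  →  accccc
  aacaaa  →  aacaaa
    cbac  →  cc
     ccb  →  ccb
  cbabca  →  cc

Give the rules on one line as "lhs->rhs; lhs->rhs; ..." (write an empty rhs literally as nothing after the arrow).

  | abac => aac
  | acbccb
  | accb
  | abbaab => abaab => aaab

ba->a; bca->c; cba->c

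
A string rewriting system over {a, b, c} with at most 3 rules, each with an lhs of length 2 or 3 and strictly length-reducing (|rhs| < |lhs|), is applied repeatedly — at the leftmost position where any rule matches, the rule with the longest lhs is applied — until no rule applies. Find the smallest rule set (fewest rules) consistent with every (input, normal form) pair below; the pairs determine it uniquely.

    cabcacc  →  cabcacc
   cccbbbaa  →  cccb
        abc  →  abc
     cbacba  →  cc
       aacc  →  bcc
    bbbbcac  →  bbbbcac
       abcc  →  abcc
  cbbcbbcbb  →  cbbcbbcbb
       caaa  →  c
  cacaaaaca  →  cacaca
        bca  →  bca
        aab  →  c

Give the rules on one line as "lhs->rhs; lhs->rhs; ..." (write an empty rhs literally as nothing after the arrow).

aa->b; aab->c; ba->

  | cabcacc
  | cccbbbaa => cccbba => cccb
  | abc
  | cbacba => ccba => cc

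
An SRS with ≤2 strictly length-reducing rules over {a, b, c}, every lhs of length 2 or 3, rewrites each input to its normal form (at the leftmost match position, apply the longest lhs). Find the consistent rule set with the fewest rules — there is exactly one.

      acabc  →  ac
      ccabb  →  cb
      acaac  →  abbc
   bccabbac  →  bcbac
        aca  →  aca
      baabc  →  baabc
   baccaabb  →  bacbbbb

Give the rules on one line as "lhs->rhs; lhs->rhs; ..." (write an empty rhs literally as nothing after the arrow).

caa->bb; cab->

  | acabc => ac
  | ccabb => cb
  | acaac => abbc
  | bccabbac => bcbac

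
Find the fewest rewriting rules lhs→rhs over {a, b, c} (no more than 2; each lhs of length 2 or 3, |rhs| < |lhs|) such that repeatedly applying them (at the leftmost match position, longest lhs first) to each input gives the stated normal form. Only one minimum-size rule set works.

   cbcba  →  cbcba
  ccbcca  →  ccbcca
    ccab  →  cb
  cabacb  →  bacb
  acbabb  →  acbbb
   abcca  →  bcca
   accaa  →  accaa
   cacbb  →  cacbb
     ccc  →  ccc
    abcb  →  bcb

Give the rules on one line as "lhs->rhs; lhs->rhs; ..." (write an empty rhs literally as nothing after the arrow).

  | cbcba
  | ccbcca
  | ccab => cb
  | cabacb => bacb

ab->b; cab->b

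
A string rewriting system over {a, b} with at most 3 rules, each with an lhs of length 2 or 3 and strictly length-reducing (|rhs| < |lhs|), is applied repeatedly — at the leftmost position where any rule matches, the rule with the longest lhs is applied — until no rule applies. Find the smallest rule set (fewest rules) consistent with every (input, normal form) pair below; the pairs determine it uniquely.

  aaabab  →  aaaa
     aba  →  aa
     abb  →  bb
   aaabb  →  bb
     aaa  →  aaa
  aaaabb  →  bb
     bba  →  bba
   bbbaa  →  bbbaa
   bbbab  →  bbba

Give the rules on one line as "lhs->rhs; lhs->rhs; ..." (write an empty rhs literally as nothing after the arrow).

  | aaabab => aaaab => aaaa
  | aba => aa
  | abb => bb
  | aaabb => aabb => abb => bb

ab->a; abb->bb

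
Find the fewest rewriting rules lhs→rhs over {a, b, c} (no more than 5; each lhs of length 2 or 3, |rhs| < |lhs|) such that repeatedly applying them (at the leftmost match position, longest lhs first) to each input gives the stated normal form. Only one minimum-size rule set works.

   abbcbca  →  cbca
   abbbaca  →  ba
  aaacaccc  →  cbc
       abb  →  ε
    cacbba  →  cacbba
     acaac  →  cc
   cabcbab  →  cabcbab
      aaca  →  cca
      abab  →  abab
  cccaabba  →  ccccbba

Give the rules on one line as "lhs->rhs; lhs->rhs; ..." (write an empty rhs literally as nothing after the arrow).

  | abbcbca => cbca
  | abbbaca => baca => ba
  | aaacaccc => cacaccc => caccc => cbc
  | abb => ε

aa->c; abb->; aca->a; acc->b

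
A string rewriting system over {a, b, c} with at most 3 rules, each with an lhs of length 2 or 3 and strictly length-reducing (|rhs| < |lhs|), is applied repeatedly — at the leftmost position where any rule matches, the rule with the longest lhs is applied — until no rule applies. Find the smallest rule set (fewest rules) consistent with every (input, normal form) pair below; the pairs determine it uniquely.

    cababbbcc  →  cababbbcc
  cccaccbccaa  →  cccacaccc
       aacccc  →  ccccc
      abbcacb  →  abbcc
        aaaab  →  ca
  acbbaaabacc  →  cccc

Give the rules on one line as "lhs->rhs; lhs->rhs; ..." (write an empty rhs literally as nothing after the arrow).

  | cababbbcc
  | cccaccbccaa => cccacaccaa => cccacaccc
  | aacccc => ccccc
  | abbcacb => abbcaa => abbcc

aa->c; cb->a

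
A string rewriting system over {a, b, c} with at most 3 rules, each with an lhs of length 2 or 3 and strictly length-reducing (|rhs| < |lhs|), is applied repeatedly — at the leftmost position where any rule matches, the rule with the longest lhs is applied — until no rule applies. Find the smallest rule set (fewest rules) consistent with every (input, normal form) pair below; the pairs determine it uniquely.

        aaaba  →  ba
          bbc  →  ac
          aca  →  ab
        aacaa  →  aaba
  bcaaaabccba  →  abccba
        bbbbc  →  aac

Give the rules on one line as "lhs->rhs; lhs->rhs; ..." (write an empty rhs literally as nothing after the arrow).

  | aaaba => ba
  | bbc => ac
  | aca => ab
  | aacaa => aaba

aaa->; bb->a; ca->b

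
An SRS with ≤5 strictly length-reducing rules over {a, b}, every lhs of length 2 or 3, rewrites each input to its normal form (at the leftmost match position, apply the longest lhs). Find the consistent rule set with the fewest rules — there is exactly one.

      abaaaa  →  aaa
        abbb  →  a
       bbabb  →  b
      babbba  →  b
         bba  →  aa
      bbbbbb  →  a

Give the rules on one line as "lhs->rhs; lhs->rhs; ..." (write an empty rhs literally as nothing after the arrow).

  | abaaaa => aaa
  | abbb => abb => ab => a
  | bbabb => aabb => b
  | babbba => babba => baba => b

aab->; ab->a; aba->; bb->a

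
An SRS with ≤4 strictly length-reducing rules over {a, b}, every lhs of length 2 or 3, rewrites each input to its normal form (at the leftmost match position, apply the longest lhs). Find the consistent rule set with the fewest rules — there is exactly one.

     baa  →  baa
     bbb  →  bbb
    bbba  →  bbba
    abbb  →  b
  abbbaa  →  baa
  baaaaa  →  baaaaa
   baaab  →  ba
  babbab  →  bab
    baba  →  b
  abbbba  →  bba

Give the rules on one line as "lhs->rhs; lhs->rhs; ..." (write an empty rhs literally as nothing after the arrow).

  | baa
  | bbb
  | bbba
  | abbb => b

aab->; aba->; abb->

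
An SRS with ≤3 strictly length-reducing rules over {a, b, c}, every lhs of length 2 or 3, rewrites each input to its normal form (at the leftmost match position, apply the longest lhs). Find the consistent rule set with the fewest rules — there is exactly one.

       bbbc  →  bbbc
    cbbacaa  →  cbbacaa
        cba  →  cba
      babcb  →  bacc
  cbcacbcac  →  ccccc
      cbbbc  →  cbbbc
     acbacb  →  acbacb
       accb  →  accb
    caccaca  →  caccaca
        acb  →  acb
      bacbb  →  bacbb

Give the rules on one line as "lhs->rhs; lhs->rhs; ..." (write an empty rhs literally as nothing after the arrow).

  | bbbc
  | cbbacaa
  | cba
  | babcb => bacc

bca->c; bcb->cc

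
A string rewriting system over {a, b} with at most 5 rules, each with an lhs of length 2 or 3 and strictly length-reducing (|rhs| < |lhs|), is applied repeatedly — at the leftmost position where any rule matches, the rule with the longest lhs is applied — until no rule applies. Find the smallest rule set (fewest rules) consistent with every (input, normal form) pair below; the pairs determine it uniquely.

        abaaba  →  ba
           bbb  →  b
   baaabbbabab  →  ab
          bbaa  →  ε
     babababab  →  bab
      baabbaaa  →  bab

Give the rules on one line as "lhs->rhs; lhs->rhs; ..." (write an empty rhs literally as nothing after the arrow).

  | abaaba => aaba => ba
  | bbb => b
  | baaabbbabab => babbbbabab => babbabab => baabab => bbab => ab
  | bbaa => aa => ε

aa->; aaa->ab; aba->a; bb->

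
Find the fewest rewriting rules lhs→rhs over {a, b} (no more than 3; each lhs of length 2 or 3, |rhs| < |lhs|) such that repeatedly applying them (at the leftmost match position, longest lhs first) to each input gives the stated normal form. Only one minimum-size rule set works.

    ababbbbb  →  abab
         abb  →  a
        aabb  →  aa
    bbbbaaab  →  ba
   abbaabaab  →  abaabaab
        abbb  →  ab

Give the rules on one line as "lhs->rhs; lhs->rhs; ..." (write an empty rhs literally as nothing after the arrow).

  | ababbbbb => ababbb => abab
  | abb => a
  | aabb => aa
  | bbbbaaab => bbaaab => baaab => babb => ba

aaa->ab; bb->; bba->ba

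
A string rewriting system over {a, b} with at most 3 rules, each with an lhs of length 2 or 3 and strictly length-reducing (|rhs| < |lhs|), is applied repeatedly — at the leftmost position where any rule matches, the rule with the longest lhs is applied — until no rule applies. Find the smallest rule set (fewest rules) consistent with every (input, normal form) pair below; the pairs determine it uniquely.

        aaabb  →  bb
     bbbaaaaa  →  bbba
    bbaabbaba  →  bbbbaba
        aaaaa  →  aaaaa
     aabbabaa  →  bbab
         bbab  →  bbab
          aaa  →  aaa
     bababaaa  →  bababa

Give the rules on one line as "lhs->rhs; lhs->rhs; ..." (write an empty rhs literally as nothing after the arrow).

  | aaabb => aabb => abb => bb
  | bbbaaaaa => bbbaaa => bbba
  | bbaabbaba => bbbbaba
  | aaaaa

abb->bb; baa->b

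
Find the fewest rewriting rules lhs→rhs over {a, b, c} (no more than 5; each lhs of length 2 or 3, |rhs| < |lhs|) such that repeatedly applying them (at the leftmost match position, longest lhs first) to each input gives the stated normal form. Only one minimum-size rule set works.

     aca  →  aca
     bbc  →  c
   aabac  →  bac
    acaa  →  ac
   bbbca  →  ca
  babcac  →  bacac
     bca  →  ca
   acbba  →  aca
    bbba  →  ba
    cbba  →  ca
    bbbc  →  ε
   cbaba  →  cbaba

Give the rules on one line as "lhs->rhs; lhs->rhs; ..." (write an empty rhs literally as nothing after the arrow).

aa->; bb->; bc->; bca->ca

  | aca
  | bbc => c
  | aabac => bac
  | acaa => ac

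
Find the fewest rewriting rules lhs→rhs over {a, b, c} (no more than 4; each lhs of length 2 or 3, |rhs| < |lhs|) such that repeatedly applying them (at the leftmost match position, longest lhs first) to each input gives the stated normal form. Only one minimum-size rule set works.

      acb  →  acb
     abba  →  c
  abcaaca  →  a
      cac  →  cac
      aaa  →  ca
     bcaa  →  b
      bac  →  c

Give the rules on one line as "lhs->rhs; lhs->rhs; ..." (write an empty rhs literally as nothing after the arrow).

aa->c; ab->c; ba->; cc->

  | acb
  | abba => cba => c
  | abcaaca => ccaaca => aaca => cca => a
  | cac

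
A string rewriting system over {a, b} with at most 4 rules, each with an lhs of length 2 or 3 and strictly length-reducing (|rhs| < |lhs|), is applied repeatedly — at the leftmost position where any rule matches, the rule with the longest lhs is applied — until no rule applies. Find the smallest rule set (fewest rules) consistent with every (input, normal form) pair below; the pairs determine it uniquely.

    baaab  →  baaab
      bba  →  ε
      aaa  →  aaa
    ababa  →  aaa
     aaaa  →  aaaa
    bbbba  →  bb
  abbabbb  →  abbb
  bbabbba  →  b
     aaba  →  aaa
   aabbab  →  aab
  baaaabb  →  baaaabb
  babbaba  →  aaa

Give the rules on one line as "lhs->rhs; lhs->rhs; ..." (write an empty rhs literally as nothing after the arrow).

  | baaab
  | bba => ε
  | aaa
  | ababa => aaba => aaa

aba->aa; bab->a; bba->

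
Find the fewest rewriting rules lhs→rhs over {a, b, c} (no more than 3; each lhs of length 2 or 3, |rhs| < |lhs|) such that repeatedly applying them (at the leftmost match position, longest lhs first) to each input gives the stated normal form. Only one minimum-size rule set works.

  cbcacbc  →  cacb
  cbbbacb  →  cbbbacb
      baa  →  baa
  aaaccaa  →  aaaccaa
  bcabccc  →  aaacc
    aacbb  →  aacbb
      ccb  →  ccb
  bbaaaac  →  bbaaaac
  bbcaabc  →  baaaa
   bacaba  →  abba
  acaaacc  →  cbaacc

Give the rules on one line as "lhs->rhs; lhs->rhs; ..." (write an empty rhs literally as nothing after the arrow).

aca->cb; bc->a

  | cbcacbc => caacbc => caaca => cacb
  | cbbbacb
  | baa
  | aaaccaa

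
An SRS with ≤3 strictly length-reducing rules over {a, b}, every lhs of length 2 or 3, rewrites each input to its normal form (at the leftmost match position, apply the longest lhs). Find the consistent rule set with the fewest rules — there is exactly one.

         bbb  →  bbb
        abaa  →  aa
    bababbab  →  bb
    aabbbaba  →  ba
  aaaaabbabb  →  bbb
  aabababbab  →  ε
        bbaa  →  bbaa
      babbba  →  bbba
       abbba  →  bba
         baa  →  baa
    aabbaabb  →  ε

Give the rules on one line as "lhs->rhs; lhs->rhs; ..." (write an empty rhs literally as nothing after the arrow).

aaa->bb; ab->

  | bbb
  | abaa => aa
  | bababbab => babbab => bbab => bb
  | aabbbaba => abbaba => baba => ba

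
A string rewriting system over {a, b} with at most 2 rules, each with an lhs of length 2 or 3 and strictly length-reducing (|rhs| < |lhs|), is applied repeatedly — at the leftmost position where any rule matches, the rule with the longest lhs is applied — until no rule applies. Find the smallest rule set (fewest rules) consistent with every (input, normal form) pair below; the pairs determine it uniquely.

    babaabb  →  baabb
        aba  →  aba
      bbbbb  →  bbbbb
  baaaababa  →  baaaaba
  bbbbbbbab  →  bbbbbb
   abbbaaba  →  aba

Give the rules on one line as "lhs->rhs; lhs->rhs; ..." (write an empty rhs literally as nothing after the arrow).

bab->b; bba->

  | babaabb => baabb
  | aba
  | bbbbb
  | baaaababa => baaaaba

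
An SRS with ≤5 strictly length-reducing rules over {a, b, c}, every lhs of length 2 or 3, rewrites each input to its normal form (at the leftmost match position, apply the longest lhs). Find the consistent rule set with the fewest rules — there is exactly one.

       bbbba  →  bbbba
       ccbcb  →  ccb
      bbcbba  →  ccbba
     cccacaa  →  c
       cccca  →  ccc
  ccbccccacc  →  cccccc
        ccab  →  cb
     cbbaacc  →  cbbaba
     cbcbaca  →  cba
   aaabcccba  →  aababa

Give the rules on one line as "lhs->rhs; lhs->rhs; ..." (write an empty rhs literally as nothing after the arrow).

acc->ba; bbc->cc; bc->; ca->

  | bbbba
  | ccbcb => ccb
  | bbcbba => ccbba
  | cccacaa => cccaa => cca => c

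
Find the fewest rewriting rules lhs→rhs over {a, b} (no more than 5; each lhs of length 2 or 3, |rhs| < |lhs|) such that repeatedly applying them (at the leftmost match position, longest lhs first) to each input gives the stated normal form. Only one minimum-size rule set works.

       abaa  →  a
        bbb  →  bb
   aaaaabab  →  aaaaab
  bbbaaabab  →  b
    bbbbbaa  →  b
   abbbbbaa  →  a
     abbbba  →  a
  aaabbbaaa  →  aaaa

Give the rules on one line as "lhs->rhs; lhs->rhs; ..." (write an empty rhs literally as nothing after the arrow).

abb->ab; ba->; baa->; bbb->bb

  | abaa => a
  | bbb => bb
  | aaaaabab => aaaaab
  | bbbaaabab => bbaaabab => babab => bab => b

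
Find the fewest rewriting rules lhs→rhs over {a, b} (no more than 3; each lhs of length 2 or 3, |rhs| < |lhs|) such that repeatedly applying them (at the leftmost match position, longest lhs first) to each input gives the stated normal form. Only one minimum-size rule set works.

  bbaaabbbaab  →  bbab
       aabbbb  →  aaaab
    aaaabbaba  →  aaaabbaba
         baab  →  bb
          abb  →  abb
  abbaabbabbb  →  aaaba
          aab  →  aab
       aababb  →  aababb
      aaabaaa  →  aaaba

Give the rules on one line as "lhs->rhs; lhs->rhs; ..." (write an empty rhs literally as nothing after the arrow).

baa->b; bbb->aa

  | bbaaabbbaab => bbabbbaab => bbaaaaab => bbaaab => bbab
  | aabbbb => aaaab
  | aaaabbaba
  | baab => bb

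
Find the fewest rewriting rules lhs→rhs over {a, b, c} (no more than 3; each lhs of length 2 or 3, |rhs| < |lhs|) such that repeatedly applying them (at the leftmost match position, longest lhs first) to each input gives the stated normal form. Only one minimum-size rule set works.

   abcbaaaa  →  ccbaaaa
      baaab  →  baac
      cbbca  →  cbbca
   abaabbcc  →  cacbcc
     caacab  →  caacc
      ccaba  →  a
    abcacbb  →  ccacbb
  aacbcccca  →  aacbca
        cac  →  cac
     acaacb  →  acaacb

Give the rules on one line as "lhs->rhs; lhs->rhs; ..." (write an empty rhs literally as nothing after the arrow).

ab->c; ccc->

  | abcbaaaa => ccbaaaa
  | baaab => baac
  | cbbca
  | abaabbcc => caabbcc => cacbcc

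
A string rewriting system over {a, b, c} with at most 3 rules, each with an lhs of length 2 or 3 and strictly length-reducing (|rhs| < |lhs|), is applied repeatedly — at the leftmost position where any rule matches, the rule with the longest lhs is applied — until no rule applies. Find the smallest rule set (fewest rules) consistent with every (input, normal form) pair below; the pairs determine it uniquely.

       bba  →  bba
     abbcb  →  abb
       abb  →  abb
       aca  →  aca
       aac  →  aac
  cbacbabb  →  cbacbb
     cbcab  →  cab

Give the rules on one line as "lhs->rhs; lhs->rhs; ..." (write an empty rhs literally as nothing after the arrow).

  | bba
  | abbcb => abb
  | abb
  | aca

bab->b; bc->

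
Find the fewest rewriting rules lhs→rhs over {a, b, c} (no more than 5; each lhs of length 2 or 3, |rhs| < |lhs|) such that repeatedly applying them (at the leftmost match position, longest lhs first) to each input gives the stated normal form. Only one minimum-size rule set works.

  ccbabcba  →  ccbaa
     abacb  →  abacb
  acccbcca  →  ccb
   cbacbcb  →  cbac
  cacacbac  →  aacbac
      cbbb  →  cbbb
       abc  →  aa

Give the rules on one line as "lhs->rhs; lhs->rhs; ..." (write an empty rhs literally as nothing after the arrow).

acc->cb; bc->a; bcb->; ca->b

  | ccbabcba => ccbaa
  | abacb
  | acccbcca => cbcbcca => ccca => ccb
  | cbacbcb => cbac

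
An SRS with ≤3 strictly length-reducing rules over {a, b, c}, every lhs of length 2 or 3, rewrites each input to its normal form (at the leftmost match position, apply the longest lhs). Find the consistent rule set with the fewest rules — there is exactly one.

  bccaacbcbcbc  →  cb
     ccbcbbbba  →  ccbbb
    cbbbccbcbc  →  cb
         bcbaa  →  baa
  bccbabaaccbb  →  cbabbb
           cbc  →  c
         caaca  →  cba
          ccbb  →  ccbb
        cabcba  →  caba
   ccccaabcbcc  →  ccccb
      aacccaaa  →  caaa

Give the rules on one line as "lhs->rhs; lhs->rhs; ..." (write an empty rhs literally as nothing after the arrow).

  | bccaacbcbcbc => caacbcbcbc => cbbcbcbc => cbbcbc => cbbc => cb
  | ccbcbbbba => ccbbbba => ccbbb
  | cbbbccbcbc => cbbcbcbc => cbbcbc => cbbc => cb
  | bcbaa => baa

aac->b; bba->b; bc->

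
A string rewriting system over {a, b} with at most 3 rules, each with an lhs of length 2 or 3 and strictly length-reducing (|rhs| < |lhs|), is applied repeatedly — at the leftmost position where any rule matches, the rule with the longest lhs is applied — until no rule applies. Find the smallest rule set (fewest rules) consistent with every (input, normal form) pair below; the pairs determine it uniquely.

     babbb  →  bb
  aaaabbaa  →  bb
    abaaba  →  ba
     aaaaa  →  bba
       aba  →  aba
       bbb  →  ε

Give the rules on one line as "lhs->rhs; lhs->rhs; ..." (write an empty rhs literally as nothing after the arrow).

aa->b; abb->; bbb->

  | babbb => bb
  | aaaabbaa => baabbaa => bbbbaa => baa => bb
  | abaaba => abbba => ba
  | aaaaa => baaa => bba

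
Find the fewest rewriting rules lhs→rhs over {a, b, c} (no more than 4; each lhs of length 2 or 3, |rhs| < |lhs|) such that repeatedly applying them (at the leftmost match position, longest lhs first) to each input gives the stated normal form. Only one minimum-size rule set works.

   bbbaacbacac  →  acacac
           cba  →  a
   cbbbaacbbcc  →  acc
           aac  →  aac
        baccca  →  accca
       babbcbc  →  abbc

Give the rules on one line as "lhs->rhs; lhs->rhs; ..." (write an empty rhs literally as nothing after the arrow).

  | bbbaacbacac => bbaccbacac => baccbacac => accbacac => acacac
  | cba => a
  | cbbbaacbbcc => bbaacbbcc => baccbbcc => accbbcc => acbcc => acc
  | aac

ba->a; baa->ac; cb->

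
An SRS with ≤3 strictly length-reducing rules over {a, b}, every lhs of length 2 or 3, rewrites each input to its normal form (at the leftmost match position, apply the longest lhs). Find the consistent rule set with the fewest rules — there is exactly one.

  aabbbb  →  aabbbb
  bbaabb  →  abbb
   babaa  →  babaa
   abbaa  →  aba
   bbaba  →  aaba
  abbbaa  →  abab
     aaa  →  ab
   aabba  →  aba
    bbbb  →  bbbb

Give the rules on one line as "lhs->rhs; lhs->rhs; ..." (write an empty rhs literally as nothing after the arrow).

  | aabbbb
  | bbaabb => aaabb => abbb
  | babaa
  | abbaa => aaaa => aba

aaa->ab; bba->aa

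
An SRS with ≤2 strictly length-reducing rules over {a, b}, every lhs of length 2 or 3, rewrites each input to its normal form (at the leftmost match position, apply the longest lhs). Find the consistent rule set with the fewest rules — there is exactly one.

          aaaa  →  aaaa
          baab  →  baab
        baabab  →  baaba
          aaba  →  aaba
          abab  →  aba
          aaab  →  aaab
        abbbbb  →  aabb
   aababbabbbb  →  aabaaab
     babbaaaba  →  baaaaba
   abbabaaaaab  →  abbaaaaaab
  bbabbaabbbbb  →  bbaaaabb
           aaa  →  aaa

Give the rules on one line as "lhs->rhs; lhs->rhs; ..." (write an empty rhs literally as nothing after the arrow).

bab->ba; bbb->a

  | aaaa
  | baab
  | baabab => baaba
  | aaba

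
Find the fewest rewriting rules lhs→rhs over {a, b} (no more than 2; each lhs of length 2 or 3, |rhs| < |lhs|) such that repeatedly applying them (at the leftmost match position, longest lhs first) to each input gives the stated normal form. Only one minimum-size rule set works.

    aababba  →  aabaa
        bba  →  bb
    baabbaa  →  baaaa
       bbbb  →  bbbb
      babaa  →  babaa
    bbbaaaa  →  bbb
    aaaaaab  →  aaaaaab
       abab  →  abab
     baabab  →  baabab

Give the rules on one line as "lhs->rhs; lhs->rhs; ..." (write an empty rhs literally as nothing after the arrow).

  | aababba => aabaa
  | bba => bb
  | baabbaa => baaaa
  | bbbb

abb->a; bba->bb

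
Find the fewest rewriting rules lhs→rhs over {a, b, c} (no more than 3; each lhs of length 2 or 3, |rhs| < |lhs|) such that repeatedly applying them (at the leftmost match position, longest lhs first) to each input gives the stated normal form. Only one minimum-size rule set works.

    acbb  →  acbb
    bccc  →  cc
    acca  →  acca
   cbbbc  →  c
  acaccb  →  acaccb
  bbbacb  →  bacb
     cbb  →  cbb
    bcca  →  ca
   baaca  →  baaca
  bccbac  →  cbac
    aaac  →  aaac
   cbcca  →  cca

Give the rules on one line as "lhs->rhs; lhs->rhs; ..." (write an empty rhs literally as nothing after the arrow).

bbb->b; bc->

  | acbb
  | bccc => cc
  | acca
  | cbbbc => cbc => c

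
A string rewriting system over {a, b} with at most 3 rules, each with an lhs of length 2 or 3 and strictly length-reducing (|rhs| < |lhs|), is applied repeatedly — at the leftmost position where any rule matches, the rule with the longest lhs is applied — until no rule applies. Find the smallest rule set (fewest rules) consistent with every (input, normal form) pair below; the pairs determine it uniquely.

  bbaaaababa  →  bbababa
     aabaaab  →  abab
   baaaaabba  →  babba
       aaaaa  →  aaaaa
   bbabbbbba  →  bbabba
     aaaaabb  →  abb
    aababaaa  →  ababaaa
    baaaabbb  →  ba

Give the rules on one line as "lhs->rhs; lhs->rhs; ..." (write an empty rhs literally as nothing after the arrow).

aab->ab; bbb->

  | bbaaaababa => bbaaababa => bbaababa => bbababa
  | aabaaab => abaaab => abaab => abab
  | baaaaabba => baaaabba => baaabba => baabba => babba
  | aaaaa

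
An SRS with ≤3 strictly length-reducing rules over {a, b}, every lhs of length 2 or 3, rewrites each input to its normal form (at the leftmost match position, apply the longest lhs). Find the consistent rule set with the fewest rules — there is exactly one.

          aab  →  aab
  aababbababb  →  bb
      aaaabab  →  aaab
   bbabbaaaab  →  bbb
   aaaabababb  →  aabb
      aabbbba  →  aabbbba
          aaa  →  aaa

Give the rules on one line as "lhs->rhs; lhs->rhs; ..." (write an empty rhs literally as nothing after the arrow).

  | aab
  | aababbababb => abbababb => ababb => bb
  | aaaabab => aaab
  | bbabbaaaab => bbaaaab => bbaab => bbb

aba->; baa->b; bab->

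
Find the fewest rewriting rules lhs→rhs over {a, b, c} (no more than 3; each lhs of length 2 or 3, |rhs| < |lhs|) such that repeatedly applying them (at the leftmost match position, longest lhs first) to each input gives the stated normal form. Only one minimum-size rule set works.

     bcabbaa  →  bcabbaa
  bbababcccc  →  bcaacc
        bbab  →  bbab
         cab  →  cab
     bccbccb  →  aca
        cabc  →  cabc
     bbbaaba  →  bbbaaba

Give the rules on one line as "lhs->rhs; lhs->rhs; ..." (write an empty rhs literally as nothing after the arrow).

  | bcabbaa
  | bbababcccc => bbabaccc => bbacacc => bcaacc
  | bbab
  | cab

bac->ca; bcc->c; cb->a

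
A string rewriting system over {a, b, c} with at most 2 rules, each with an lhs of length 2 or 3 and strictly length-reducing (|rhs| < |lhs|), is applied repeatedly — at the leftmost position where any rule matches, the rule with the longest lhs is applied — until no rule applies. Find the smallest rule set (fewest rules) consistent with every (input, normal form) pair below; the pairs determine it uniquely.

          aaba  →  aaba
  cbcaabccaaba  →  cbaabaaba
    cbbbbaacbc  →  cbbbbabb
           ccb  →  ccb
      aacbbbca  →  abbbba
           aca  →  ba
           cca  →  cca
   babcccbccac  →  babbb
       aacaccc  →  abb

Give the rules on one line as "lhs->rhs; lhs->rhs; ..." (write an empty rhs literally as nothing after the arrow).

ac->b; bc->b

  | aaba
  | cbcaabccaaba => cbaabccaaba => cbaabcaaba => cbaabaaba
  | cbbbbaacbc => cbbbbabbc => cbbbbabb
  | ccb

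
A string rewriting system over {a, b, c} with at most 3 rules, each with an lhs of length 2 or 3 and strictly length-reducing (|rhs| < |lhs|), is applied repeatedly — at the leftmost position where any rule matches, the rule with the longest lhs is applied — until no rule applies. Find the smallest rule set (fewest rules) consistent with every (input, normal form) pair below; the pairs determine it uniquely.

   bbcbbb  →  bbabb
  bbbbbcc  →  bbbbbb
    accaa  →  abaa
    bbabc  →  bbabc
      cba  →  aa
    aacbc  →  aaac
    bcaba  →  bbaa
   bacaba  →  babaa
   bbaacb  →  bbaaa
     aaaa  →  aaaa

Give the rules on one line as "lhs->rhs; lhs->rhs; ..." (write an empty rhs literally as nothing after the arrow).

  | bbcbbb => bbabb
  | bbbbbcc => bbbbbb
  | accaa => abaa
  | bbabc

cab->ba; cb->a; cc->b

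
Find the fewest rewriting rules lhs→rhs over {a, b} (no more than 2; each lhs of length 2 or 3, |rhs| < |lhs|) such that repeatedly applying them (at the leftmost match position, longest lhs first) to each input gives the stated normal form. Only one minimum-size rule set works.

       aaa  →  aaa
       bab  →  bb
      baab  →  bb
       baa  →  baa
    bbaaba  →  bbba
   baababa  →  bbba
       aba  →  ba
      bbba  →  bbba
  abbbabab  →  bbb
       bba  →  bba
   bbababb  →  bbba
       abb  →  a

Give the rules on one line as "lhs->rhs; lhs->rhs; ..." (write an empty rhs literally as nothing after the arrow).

ab->b; abb->a

  | aaa
  | bab => bb
  | baab => bab => bb
  | baa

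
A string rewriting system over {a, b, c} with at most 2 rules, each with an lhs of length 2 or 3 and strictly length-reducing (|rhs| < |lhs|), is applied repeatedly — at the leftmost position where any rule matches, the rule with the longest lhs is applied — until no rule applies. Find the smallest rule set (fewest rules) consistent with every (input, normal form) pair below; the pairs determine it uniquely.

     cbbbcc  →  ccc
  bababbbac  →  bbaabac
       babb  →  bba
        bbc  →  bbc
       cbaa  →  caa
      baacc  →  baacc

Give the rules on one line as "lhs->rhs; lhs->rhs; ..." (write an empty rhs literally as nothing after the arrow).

  | cbbbcc => cbbcc => cbcc => ccc
  | bababbbac => babbabac => bbaabac
  | babb => bba
  | bbc

abb->ba; cb->c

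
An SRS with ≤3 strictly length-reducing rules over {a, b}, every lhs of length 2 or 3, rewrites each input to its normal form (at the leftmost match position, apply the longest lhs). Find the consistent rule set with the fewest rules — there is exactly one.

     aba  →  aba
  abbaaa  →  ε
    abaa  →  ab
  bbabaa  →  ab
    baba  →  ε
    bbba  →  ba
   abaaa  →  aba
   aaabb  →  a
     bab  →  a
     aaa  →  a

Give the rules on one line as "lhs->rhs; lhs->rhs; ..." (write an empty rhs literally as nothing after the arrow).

aa->; bab->a; bb->

  | aba
  | abbaaa => aaaa => aa => ε
  | abaa => ab
  | bbabaa => abaa => ab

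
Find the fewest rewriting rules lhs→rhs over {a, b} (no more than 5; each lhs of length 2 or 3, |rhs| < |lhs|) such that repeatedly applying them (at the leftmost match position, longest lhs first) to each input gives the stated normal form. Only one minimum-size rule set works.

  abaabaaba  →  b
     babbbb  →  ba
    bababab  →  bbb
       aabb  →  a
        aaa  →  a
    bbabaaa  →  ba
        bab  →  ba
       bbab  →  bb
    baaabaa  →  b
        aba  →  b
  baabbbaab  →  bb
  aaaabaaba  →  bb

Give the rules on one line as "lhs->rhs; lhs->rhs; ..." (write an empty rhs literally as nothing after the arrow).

aa->a; ab->a; aba->b; bba->b

  | abaabaaba => babaaba => bbaba => bba => b
  | babbbb => babbb => babb => bab => ba
  | bababab => bbbab => bbb
  | aabb => abb => ab => a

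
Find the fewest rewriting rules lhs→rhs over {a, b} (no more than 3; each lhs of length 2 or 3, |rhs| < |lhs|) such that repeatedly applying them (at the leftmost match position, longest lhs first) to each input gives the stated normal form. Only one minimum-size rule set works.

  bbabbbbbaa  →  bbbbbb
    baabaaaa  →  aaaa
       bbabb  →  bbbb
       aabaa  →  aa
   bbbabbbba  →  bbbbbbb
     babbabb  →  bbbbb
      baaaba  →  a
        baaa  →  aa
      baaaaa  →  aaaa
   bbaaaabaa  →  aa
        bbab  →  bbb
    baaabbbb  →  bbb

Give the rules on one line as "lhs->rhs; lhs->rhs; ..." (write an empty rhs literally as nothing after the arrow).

  | bbabbbbbaa => bbbbbbbaa => bbbbbba => bbbbbb
  | baabaaaa => abaaaa => aaaa
  | bbabb => bbbb
  | aabaa => aa

aab->; ba->b; baa->a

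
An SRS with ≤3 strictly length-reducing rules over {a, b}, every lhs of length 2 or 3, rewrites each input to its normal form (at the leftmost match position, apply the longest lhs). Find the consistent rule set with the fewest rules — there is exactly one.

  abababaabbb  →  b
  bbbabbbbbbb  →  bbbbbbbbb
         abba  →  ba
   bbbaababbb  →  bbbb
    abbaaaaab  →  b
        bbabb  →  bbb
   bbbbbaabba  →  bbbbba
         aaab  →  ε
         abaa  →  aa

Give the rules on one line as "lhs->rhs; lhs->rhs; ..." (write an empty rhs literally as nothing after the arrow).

  | abababaabbb => ababaabbb => abaabbb => aabbb => abb => b
  | bbbabbbbbbb => bbbbbbbbb
  | abba => ba
  | bbbaababbb => bbbaabbb => bbbabb => bbbb

aaa->a; ab->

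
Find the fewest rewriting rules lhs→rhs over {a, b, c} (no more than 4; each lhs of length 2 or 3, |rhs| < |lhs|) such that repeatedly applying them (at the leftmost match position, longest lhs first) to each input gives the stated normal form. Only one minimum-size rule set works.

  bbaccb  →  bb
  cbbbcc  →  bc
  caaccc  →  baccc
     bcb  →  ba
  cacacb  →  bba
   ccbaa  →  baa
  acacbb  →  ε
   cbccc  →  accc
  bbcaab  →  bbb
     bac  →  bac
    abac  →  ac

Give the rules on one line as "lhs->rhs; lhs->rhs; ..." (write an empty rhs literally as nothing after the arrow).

ab->; bcc->bc; ca->b; cb->a

  | bbaccb => bbaca => bbab => bb
  | cbbbcc => abbcc => bcc => bc
  | caaccc => baccc
  | bcb => ba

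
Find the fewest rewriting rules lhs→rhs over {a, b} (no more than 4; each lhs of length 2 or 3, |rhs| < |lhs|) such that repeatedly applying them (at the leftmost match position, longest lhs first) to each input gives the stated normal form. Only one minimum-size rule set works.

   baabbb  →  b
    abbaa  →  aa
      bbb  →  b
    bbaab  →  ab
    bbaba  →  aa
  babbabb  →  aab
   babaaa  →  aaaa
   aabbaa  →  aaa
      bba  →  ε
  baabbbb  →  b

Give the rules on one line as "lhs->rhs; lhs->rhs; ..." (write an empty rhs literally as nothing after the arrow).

abb->; ba->; bab->a; bb->b

  | baabbb => abbb => b
  | abbaa => aa
  | bbb => bb => b
  | bbaab => baab => ab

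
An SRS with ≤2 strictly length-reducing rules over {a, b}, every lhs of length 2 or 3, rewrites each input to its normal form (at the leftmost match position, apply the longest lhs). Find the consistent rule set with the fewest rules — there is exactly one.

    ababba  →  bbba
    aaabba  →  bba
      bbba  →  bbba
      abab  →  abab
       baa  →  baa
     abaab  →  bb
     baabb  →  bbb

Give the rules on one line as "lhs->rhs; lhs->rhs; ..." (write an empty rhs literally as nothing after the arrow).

  | ababba => abbba => bbba
  | aaabba => abba => bba
  | bbba
  | abab

aab->b; abb->bb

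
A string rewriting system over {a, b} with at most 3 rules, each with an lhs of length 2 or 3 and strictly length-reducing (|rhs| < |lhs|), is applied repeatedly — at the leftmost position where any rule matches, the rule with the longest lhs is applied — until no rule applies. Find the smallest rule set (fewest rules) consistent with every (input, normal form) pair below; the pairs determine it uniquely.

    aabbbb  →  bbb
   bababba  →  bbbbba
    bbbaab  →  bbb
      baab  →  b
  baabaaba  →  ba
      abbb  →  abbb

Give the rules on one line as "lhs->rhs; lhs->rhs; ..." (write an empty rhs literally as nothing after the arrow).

  | aabbbb => bbb
  | bababba => bbbbba
  | bbbaab => bbb
  | baab => b

aab->; aba->bb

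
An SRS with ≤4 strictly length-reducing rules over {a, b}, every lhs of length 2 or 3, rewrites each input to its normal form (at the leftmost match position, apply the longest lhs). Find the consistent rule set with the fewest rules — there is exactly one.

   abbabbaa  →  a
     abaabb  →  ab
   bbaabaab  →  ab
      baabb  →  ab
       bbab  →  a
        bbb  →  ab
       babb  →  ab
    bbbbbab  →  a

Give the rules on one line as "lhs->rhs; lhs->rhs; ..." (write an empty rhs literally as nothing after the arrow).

  | abbabbaa => ababbaa => aabbaa => bbbaa => abaa => aaa => ba => a
  | abaabb => aaabb => babb => abb => ab
  | bbaabaab => aaabaab => babaab => abaab => aaab => bab => ab
  | baabb => aabb => bbb => ab

aa->b; abb->ab; ba->a; bb->a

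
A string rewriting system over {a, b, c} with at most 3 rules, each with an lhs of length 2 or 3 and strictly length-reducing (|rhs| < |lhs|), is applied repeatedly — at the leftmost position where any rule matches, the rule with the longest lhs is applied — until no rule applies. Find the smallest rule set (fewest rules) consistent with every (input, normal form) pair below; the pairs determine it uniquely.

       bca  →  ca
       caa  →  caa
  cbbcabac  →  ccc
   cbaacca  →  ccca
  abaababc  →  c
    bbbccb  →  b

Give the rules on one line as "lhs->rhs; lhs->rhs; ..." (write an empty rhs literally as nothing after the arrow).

  | bca => ca
  | caa
  | cbbcabac => cbcabac => ccabac => ccabc => ccac => ccc
  | cbaacca => cbacca => cbcca => ccca

ac->c; bc->c; ccb->b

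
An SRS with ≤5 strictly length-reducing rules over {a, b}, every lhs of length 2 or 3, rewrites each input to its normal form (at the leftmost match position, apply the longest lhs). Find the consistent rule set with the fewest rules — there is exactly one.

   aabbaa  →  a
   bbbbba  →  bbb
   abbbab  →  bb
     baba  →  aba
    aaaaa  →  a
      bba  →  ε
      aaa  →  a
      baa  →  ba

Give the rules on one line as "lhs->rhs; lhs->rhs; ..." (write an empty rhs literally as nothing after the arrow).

  | aabbaa => abbaa => bbaa => a
  | bbbbba => bbb
  | abbbab => bbbab => bb
  | baba => aba

aa->a; abb->bb; bab->ab; bba->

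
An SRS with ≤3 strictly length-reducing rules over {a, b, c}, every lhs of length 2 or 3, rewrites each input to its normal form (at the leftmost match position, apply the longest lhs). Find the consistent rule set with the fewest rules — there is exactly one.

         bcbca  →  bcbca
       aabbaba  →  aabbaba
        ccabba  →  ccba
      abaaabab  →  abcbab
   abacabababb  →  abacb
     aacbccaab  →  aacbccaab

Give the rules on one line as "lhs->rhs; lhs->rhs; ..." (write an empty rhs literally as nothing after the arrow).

  | bcbca
  | aabbaba
  | ccabba => ccba
  | abaaabab => abcbab

aaa->c; cab->c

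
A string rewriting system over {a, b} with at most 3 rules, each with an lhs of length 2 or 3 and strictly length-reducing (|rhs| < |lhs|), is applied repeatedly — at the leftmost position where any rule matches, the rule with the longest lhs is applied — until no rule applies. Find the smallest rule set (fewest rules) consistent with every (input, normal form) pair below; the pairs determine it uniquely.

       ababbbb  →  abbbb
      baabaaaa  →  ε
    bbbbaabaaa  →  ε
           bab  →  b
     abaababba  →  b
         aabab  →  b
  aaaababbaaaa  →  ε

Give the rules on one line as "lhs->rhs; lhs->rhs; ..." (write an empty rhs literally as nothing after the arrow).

  | ababbbb => abbbb
  | baabaaaa => abaaaa => aaaa => aa => ε
  | bbbbaabaaa => bbbabaaa => bbbaaa => bbaa => ba => ε
  | bab => b

aa->; ba->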